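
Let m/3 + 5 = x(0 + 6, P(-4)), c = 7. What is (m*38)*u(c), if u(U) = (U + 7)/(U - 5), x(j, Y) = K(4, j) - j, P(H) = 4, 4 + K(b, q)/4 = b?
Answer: -8778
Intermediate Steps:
K(b, q) = -16 + 4*b
x(j, Y) = -j (x(j, Y) = (-16 + 4*4) - j = (-16 + 16) - j = 0 - j = -j)
u(U) = (7 + U)/(-5 + U)
m = -33 (m = -15 + 3*(-(0 + 6)) = -15 + 3*(-1*6) = -15 + 3*(-6) = -15 - 18 = -33)
(m*38)*u(c) = (-33*38)*((7 + 7)/(-5 + 7)) = -1254*14/2 = -627*14 = -1254*7 = -8778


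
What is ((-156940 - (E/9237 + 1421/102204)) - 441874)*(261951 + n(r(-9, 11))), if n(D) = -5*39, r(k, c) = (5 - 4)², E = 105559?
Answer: -1370162163187228345/8741281 ≈ -1.5675e+11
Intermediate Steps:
r(k, c) = 1 (r(k, c) = 1² = 1)
n(D) = -195
((-156940 - (E/9237 + 1421/102204)) - 441874)*(261951 + n(r(-9, 11))) = ((-156940 - (105559/9237 + 1421/102204)) - 441874)*(261951 - 195) = ((-156940 - (105559*(1/9237) + 1421*(1/102204))) - 441874)*261756 = ((-156940 - (105559/9237 + 1421/102204)) - 441874)*261756 = ((-156940 - 1*3600559271/314686116) - 441874)*261756 = ((-156940 - 3600559271/314686116) - 441874)*261756 = (-49390439604311/314686116 - 441874)*261756 = -188442052425695/314686116*261756 = -1370162163187228345/8741281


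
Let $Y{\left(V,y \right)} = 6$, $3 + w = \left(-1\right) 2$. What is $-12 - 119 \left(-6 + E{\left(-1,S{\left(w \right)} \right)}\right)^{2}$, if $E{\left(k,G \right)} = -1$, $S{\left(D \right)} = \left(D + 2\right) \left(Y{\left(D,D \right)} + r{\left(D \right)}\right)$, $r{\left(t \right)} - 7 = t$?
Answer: $-5843$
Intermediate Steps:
$w = -5$ ($w = -3 - 2 = -5$)
$r{\left(t \right)} = 7 + t$
$S{\left(D \right)} = \left(2 + D\right) \left(13 + D\right)$ ($S{\left(D \right)} = \left(D + 2\right) \left(6 + \left(7 + D\right)\right) = \left(2 + D\right) \left(13 + D\right)$)
$-12 - 119 \left(-6 + E{\left(-1,S{\left(w \right)} \right)}\right)^{2} = -12 - 119 \left(-6 - 1\right)^{2} = -12 - 119 \left(-7\right)^{2} = -12 - 5831 = -5843$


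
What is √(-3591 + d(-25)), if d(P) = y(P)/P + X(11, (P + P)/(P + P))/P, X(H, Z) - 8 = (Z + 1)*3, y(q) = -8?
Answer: I*√89781/5 ≈ 59.927*I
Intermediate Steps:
X(H, Z) = 11 + 3*Z (X(H, Z) = 8 + (Z + 1)*3 = 8 + (1 + Z)*3 = 8 + (3 + 3*Z) = 11 + 3*Z)
d(P) = 6/P (d(P) = -8/P + (11 + 3*((P + P)/(P + P)))/P = -8/P + (11 + 3*((2*P)/((2*P))))/P = -8/P + (11 + 3*((2*P)*(1/(2*P))))/P = -8/P + (11 + 3*1)/P = -8/P + (11 + 3)/P = -8/P + 14/P = 6/P)
√(-3591 + d(-25)) = √(-3591 + 6/(-25)) = √(-3591 + 6*(-1/25)) = √(-3591 - 6/25) = √(-89781/25) = I*√89781/5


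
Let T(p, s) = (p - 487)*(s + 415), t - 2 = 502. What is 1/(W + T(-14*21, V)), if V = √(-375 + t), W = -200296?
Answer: -524411/274928211952 + 781*√129/274928211952 ≈ -1.8752e-6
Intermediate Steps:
t = 504 (t = 2 + 502 = 504)
V = √129 (V = √(-375 + 504) = √129 ≈ 11.358)
T(p, s) = (-487 + p)*(415 + s)
1/(W + T(-14*21, V)) = 1/(-200296 + (-202105 - 487*√129 + 415*(-14*21) + (-14*21)*√129)) = 1/(-200296 + (-202105 - 487*√129 + 415*(-294) - 294*√129)) = 1/(-200296 + (-202105 - 487*√129 - 122010 - 294*√129)) = 1/(-200296 + (-324115 - 781*√129)) = 1/(-524411 - 781*√129)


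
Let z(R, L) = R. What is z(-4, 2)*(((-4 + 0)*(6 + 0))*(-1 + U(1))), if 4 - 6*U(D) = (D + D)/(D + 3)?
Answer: -40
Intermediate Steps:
U(D) = 2/3 - D/(3*(3 + D)) (U(D) = 2/3 - (D + D)/(6*(D + 3)) = 2/3 - 2*D/(6*(3 + D)) = 2/3 - D/(3*(3 + D)))
z(-4, 2)*(((-4 + 0)*(6 + 0))*(-1 + U(1))) = -4*(-4 + 0)*(6 + 0)*(-1 + (6 + 1)/(3*(3 + 1))) = -4*(-4*6)*(-1 + (1/3)*7/4) = -(-96)*(-1 + (1/3)*(1/4)*7) = -(-96)*(-1 + 7/12) = -(-96)*(-5)/12 = -4*10 = -40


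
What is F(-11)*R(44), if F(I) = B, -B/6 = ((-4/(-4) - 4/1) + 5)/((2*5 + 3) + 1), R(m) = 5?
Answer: -30/7 ≈ -4.2857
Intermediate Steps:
B = -6/7 (B = -6*((-4/(-4) - 4/1) + 5)/((2*5 + 3) + 1) = -6*((-4*(-¼) - 4*1) + 5)/((10 + 3) + 1) = -6*((1 - 4) + 5)/(13 + 1) = -6*(-3 + 5)/14 = -12/14 = -6*⅐ = -6/7 ≈ -0.85714)
F(I) = -6/7
F(-11)*R(44) = -6/7*5 = -30/7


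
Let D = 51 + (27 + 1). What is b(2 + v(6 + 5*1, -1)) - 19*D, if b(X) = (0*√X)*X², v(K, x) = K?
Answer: -1501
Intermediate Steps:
b(X) = 0 (b(X) = 0*X² = 0)
D = 79 (D = 51 + 28 = 79)
b(2 + v(6 + 5*1, -1)) - 19*D = 0 - 19*79 = 0 - 1501 = -1501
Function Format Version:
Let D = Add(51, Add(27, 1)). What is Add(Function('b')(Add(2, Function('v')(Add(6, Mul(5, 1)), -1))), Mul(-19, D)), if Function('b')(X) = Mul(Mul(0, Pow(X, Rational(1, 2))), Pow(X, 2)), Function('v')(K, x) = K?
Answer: -1501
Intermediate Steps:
Function('b')(X) = 0 (Function('b')(X) = Mul(0, Pow(X, 2)) = 0)
D = 79 (D = Add(51, 28) = 79)
Add(Function('b')(Add(2, Function('v')(Add(6, Mul(5, 1)), -1))), Mul(-19, D)) = Add(0, Mul(-19, 79)) = Add(0, -1501) = -1501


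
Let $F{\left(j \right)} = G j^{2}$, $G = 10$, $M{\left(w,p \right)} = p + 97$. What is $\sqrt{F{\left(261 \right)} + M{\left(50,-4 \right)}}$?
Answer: $\sqrt{681303} \approx 825.41$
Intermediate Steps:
$M{\left(w,p \right)} = 97 + p$
$F{\left(j \right)} = 10 j^{2}$
$\sqrt{F{\left(261 \right)} + M{\left(50,-4 \right)}} = \sqrt{10 \cdot 261^{2} + \left(97 - 4\right)} = \sqrt{10 \cdot 68121 + 93} = \sqrt{681210 + 93} = \sqrt{681303}$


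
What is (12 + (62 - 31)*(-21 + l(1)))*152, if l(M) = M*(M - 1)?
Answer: -97128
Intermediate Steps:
l(M) = M*(-1 + M)
(12 + (62 - 31)*(-21 + l(1)))*152 = (12 + (62 - 31)*(-21 + 1*(-1 + 1)))*152 = (12 + 31*(-21 + 1*0))*152 = (12 + 31*(-21 + 0))*152 = (12 + 31*(-21))*152 = (12 - 651)*152 = -639*152 = -97128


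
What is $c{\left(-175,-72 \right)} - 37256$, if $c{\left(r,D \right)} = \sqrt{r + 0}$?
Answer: $-37256 + 5 i \sqrt{7} \approx -37256.0 + 13.229 i$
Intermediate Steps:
$c{\left(r,D \right)} = \sqrt{r}$
$c{\left(-175,-72 \right)} - 37256 = \sqrt{-175} - 37256 = 5 i \sqrt{7} - 37256 = -37256 + 5 i \sqrt{7}$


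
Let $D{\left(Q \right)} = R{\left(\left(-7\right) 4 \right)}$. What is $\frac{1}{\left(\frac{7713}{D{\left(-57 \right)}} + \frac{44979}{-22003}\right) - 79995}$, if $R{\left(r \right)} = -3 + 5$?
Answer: $- \frac{44006}{3350640789} \approx -1.3134 \cdot 10^{-5}$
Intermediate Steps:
$R{\left(r \right)} = 2$
$D{\left(Q \right)} = 2$
$\frac{1}{\left(\frac{7713}{D{\left(-57 \right)}} + \frac{44979}{-22003}\right) - 79995} = \frac{1}{\left(\frac{7713}{2} + \frac{44979}{-22003}\right) - 79995} = \frac{1}{\left(7713 \cdot \frac{1}{2} + 44979 \left(- \frac{1}{22003}\right)\right) - 79995} = \frac{1}{\left(\frac{7713}{2} - \frac{44979}{22003}\right) - 79995} = \frac{1}{\frac{169619181}{44006} - 79995} = \frac{1}{- \frac{3350640789}{44006}} = - \frac{44006}{3350640789}$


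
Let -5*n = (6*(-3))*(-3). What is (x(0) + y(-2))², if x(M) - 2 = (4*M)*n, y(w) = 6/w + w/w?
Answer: 0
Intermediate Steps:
n = -54/5 (n = -6*(-3)*(-3)/5 = -(-18)*(-3)/5 = -⅕*54 = -54/5 ≈ -10.800)
y(w) = 1 + 6/w (y(w) = 6/w + 1 = 1 + 6/w)
x(M) = 2 - 216*M/5 (x(M) = 2 + (4*M)*(-54/5) = 2 - 216*M/5)
(x(0) + y(-2))² = ((2 - 216/5*0) + (6 - 2)/(-2))² = ((2 + 0) - ½*4)² = (2 - 2)² = 0² = 0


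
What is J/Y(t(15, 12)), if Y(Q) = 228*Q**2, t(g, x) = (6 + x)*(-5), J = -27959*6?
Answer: -27959/307800 ≈ -0.090835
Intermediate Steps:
J = -167754
t(g, x) = -30 - 5*x
J/Y(t(15, 12)) = -167754*1/(228*(-30 - 5*12)**2) = -167754*1/(228*(-30 - 60)**2) = -167754/(228*(-90)**2) = -167754/(228*8100) = -167754/1846800 = -167754*1/1846800 = -27959/307800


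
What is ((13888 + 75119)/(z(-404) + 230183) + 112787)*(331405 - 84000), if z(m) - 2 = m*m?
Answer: 10977510171793570/393401 ≈ 2.7904e+10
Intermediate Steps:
z(m) = 2 + m² (z(m) = 2 + m*m = 2 + m²)
((13888 + 75119)/(z(-404) + 230183) + 112787)*(331405 - 84000) = ((13888 + 75119)/((2 + (-404)²) + 230183) + 112787)*(331405 - 84000) = (89007/((2 + 163216) + 230183) + 112787)*247405 = (89007/(163218 + 230183) + 112787)*247405 = (89007/393401 + 112787)*247405 = (44370607594/393401)*247405 = 10977510171793570/393401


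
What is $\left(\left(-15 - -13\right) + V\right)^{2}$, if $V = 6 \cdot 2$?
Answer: $100$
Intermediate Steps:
$V = 12$
$\left(\left(-15 - -13\right) + V\right)^{2} = \left(\left(-15 - -13\right) + 12\right)^{2} = \left(\left(-15 + 13\right) + 12\right)^{2} = \left(-2 + 12\right)^{2} = 10^{2} = 100$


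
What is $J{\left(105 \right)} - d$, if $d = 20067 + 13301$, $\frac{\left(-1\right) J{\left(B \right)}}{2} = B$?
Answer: $-33578$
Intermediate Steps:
$J{\left(B \right)} = - 2 B$
$d = 33368$
$J{\left(105 \right)} - d = \left(-2\right) 105 - 33368 = -210 - 33368 = -33578$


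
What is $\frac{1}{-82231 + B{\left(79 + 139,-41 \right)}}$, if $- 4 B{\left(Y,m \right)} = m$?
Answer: $- \frac{4}{328883} \approx -1.2162 \cdot 10^{-5}$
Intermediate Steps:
$B{\left(Y,m \right)} = - \frac{m}{4}$
$\frac{1}{-82231 + B{\left(79 + 139,-41 \right)}} = \frac{1}{-82231 - - \frac{41}{4}} = \frac{1}{-82231 + \frac{41}{4}} = \frac{1}{- \frac{328883}{4}} = - \frac{4}{328883}$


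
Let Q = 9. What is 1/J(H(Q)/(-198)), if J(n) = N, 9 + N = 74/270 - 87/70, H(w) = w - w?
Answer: -1890/18841 ≈ -0.10031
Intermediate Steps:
H(w) = 0
N = -18841/1890 (N = -9 + (74/270 - 87/70) = -9 + (74*(1/270) - 87*1/70) = -9 + (37/135 - 87/70) = -9 - 1831/1890 = -18841/1890 ≈ -9.9688)
J(n) = -18841/1890
1/J(H(Q)/(-198)) = 1/(-18841/1890) = -1890/18841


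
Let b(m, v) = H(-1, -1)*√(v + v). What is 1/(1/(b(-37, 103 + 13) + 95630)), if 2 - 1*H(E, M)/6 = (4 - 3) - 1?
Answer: 95630 + 24*√58 ≈ 95813.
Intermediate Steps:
H(E, M) = 12 (H(E, M) = 12 - 6*((4 - 3) - 1) = 12 - 6*(1 - 1) = 12 - 6*0 = 12 + 0 = 12)
b(m, v) = 12*√2*√v (b(m, v) = 12*√(v + v) = 12*√(2*v) = 12*(√2*√v) = 12*√2*√v)
1/(1/(b(-37, 103 + 13) + 95630)) = 1/(1/(12*√2*√(103 + 13) + 95630)) = 1/(1/(12*√2*√116 + 95630)) = 1/(1/(12*√2*(2*√29) + 95630)) = 1/(1/(24*√58 + 95630)) = 1/(1/(95630 + 24*√58)) = 95630 + 24*√58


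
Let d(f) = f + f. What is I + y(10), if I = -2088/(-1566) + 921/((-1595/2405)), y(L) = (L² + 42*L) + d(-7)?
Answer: -843485/957 ≈ -881.38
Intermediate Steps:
d(f) = 2*f
y(L) = -14 + L² + 42*L (y(L) = (L² + 42*L) + 2*(-7) = (L² + 42*L) - 14 = -14 + L² + 42*L)
I = -1327727/957 (I = -2088*(-1/1566) + 921/((-1595*1/2405)) = 4/3 + 921/(-319/481) = 4/3 + 921*(-481/319) = 4/3 - 443001/319 = -1327727/957 ≈ -1387.4)
I + y(10) = -1327727/957 + (-14 + 10² + 42*10) = -1327727/957 + (-14 + 100 + 420) = -1327727/957 + 506 = -843485/957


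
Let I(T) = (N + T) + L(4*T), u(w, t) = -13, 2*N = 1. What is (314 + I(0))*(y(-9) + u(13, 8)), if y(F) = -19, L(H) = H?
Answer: -10064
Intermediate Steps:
N = ½ (N = (½)*1 = ½ ≈ 0.50000)
I(T) = ½ + 5*T (I(T) = (½ + T) + 4*T = ½ + 5*T)
(314 + I(0))*(y(-9) + u(13, 8)) = (314 + (½ + 5*0))*(-19 - 13) = (314 + (½ + 0))*(-32) = (314 + ½)*(-32) = (629/2)*(-32) = -10064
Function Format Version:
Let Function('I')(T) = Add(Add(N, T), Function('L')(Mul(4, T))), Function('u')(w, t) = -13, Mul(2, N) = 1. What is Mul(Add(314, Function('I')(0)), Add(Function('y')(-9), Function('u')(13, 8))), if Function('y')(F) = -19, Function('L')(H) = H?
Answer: -10064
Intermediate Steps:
N = Rational(1, 2) (N = Mul(Rational(1, 2), 1) = Rational(1, 2) ≈ 0.50000)
Function('I')(T) = Add(Rational(1, 2), Mul(5, T)) (Function('I')(T) = Add(Add(Rational(1, 2), T), Mul(4, T)) = Add(Rational(1, 2), Mul(5, T)))
Mul(Add(314, Function('I')(0)), Add(Function('y')(-9), Function('u')(13, 8))) = Mul(Add(314, Add(Rational(1, 2), Mul(5, 0))), Add(-19, -13)) = Mul(Add(314, Add(Rational(1, 2), 0)), -32) = Mul(Add(314, Rational(1, 2)), -32) = Mul(Rational(629, 2), -32) = -10064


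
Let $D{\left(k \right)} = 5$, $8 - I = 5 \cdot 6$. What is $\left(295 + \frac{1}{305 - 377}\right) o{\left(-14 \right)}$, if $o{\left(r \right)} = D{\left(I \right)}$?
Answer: $\frac{106195}{72} \approx 1474.9$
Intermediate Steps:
$I = -22$ ($I = 8 - 5 \cdot 6 = 8 - 30 = -22$)
$o{\left(r \right)} = 5$
$\left(295 + \frac{1}{305 - 377}\right) o{\left(-14 \right)} = \left(295 + \frac{1}{305 - 377}\right) 5 = \left(295 + \frac{1}{-72}\right) 5 = \left(295 - \frac{1}{72}\right) 5 = \frac{21239}{72} \cdot 5 = \frac{106195}{72}$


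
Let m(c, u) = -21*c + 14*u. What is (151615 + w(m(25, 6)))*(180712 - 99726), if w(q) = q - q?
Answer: 12278692390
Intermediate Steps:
w(q) = 0
(151615 + w(m(25, 6)))*(180712 - 99726) = (151615 + 0)*(180712 - 99726) = 151615*80986 = 12278692390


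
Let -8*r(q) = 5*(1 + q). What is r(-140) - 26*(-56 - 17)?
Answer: 15879/8 ≈ 1984.9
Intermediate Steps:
r(q) = -5/8 - 5*q/8 (r(q) = -5*(1 + q)/8 = -(5 + 5*q)/8 = -5/8 - 5*q/8)
r(-140) - 26*(-56 - 17) = (-5/8 - 5/8*(-140)) - 26*(-56 - 17) = (-5/8 + 175/2) - 26*(-73) = 695/8 + 1898 = 15879/8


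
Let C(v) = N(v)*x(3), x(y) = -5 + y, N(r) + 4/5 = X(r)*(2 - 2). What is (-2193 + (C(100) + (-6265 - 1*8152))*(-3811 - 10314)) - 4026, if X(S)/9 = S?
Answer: 203611306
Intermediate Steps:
X(S) = 9*S
N(r) = -⅘ (N(r) = -⅘ + (9*r)*(2 - 2) = -⅘ + (9*r)*0 = -⅘ + 0 = -⅘)
C(v) = 8/5 (C(v) = -4*(-5 + 3)/5 = -⅘*(-2) = 8/5)
(-2193 + (C(100) + (-6265 - 1*8152))*(-3811 - 10314)) - 4026 = (-2193 + (8/5 + (-6265 - 1*8152))*(-3811 - 10314)) - 4026 = (-2193 + (8/5 + (-6265 - 8152))*(-14125)) - 4026 = (-2193 + (8/5 - 14417)*(-14125)) - 4026 = (-2193 - 72077/5*(-14125)) - 4026 = (-2193 + 203617525) - 4026 = 203615332 - 4026 = 203611306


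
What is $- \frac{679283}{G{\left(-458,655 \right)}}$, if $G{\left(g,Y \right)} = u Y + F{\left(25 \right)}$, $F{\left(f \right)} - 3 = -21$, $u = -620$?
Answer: $\frac{679283}{406118} \approx 1.6726$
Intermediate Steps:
$F{\left(f \right)} = -18$ ($F{\left(f \right)} = 3 - 21 = -18$)
$G{\left(g,Y \right)} = -18 - 620 Y$ ($G{\left(g,Y \right)} = - 620 Y - 18 = -18 - 620 Y$)
$- \frac{679283}{G{\left(-458,655 \right)}} = - \frac{679283}{-18 - 406100} = - \frac{679283}{-406118} = \left(-679283\right) \left(- \frac{1}{406118}\right) = \frac{679283}{406118}$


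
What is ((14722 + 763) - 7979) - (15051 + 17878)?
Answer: -25423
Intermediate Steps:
((14722 + 763) - 7979) - (15051 + 17878) = (15485 - 7979) - 1*32929 = 7506 - 32929 = -25423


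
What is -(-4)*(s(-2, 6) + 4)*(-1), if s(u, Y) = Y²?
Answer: -160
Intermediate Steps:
-(-4)*(s(-2, 6) + 4)*(-1) = -(-4)*(6² + 4)*(-1) = -(-4)*(36 + 4)*(-1) = -(-4)*40*(-1) = -2*(-80)*(-1) = 160*(-1) = -160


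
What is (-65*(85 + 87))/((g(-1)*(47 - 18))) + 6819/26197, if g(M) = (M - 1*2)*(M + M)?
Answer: -145847977/2279139 ≈ -63.993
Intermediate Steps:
g(M) = 2*M*(-2 + M) (g(M) = (M - 2)*(2*M) = (-2 + M)*(2*M) = 2*M*(-2 + M))
(-65*(85 + 87))/((g(-1)*(47 - 18))) + 6819/26197 = (-65*(85 + 87))/(((2*(-1)*(-2 - 1))*(47 - 18))) + 6819/26197 = (-65*172)/(((2*(-1)*(-3))*29)) + 6819*(1/26197) = -11180/(6*29) + 6819/26197 = -11180/174 + 6819/26197 = -11180*1/174 + 6819/26197 = -5590/87 + 6819/26197 = -145847977/2279139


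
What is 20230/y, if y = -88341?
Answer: -20230/88341 ≈ -0.22900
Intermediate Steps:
20230/y = 20230/(-88341) = 20230*(-1/88341) = -20230/88341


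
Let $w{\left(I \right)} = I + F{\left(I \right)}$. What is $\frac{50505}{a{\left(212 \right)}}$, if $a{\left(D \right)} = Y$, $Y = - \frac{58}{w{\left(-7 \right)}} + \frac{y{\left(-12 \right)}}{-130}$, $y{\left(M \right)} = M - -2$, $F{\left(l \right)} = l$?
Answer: $\frac{1531985}{128} \approx 11969.0$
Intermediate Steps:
$y{\left(M \right)} = 2 + M$ ($y{\left(M \right)} = M + 2 = 2 + M$)
$w{\left(I \right)} = 2 I$ ($w{\left(I \right)} = I + I = 2 I$)
$Y = \frac{384}{91}$ ($Y = - \frac{58}{2 \left(-7\right)} + \frac{2 - 12}{-130} = - \frac{58}{-14} - - \frac{1}{13} = \left(-58\right) \left(- \frac{1}{14}\right) + \frac{1}{13} = \frac{29}{7} + \frac{1}{13} = \frac{384}{91} \approx 4.2198$)
$a{\left(D \right)} = \frac{384}{91}$
$\frac{50505}{a{\left(212 \right)}} = \frac{50505}{\frac{384}{91}} = 50505 \cdot \frac{91}{384} = \frac{1531985}{128}$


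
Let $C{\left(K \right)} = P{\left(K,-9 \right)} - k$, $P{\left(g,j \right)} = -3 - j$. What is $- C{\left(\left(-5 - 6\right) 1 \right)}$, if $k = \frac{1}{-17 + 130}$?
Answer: $- \frac{677}{113} \approx -5.9911$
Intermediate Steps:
$k = \frac{1}{113} \approx 0.0088496$
$C{\left(K \right)} = \frac{677}{113}$ ($C{\left(K \right)} = \left(-3 - -9\right) - \frac{1}{113} = \left(-3 + 9\right) - \frac{1}{113} = 6 - \frac{1}{113} = \frac{677}{113}$)
$- C{\left(\left(-5 - 6\right) 1 \right)} = \left(-1\right) \frac{677}{113} = - \frac{677}{113}$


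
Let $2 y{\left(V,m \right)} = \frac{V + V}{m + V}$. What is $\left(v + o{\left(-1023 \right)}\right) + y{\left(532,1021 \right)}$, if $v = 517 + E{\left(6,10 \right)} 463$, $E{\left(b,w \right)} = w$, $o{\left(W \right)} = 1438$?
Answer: $\frac{10227037}{1553} \approx 6585.3$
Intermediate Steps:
$y{\left(V,m \right)} = \frac{V}{V + m}$ ($y{\left(V,m \right)} = \frac{\left(V + V\right) \frac{1}{m + V}}{2} = \frac{2 V \frac{1}{V + m}}{2} = \frac{V}{V + m}$)
$v = 5147$ ($v = 517 + 10 \cdot 463 = 517 + 4630 = 5147$)
$\left(v + o{\left(-1023 \right)}\right) + y{\left(532,1021 \right)} = \left(5147 + 1438\right) + \frac{532}{532 + 1021} = 6585 + \frac{532}{1553} = \frac{10227037}{1553}$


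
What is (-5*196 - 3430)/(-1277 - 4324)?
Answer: 1470/1867 ≈ 0.78736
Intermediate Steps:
(-5*196 - 3430)/(-1277 - 4324) = (-980 - 3430)/(-5601) = -4410*(-1/5601) = 1470/1867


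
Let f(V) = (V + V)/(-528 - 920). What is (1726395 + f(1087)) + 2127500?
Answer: 2790218893/724 ≈ 3.8539e+6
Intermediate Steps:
f(V) = -V/724 (f(V) = (2*V)/(-1448) = (2*V)*(-1/1448) = -V/724)
(1726395 + f(1087)) + 2127500 = (1726395 - 1/724*1087) + 2127500 = (1726395 - 1087/724) + 2127500 = 1249908893/724 + 2127500 = 2790218893/724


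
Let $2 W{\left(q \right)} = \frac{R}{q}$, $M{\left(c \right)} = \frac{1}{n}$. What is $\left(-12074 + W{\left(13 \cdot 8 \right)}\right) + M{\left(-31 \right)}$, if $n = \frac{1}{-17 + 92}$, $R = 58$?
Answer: $- \frac{1247867}{104} \approx -11999.0$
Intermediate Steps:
$n = \frac{1}{75} \approx 0.013333$
$M{\left(c \right)} = 75$ ($M{\left(c \right)} = \frac{1}{\frac{1}{75}} = 75$)
$W{\left(q \right)} = \frac{29}{q}$ ($W{\left(q \right)} = \frac{58 \frac{1}{q}}{2} = \frac{29}{q}$)
$\left(-12074 + W{\left(13 \cdot 8 \right)}\right) + M{\left(-31 \right)} = \left(-12074 + \frac{29}{13 \cdot 8}\right) + 75 = \left(-12074 + \frac{29}{104}\right) + 75 = - \frac{1255667}{104} + 75 = - \frac{1247867}{104}$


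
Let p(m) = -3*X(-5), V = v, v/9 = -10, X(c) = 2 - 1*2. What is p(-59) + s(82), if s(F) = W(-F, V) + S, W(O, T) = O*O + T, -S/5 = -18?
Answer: 6724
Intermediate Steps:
S = 90 (S = -5*(-18) = 90)
X(c) = 0 (X(c) = 2 - 2 = 0)
v = -90 (v = 9*(-10) = -90)
V = -90
p(m) = 0 (p(m) = -3*0 = 0)
W(O, T) = T + O**2 (W(O, T) = O**2 + T = T + O**2)
s(F) = F**2 (s(F) = (-90 + (-F)**2) + 90 = (-90 + F**2) + 90 = F**2)
p(-59) + s(82) = 0 + 82**2 = 0 + 6724 = 6724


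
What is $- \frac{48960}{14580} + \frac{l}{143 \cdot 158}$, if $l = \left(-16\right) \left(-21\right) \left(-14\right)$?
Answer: $- \frac{3263296}{915057} \approx -3.5662$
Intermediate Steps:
$l = -4704$ ($l = 336 \left(-14\right) = -4704$)
$- \frac{48960}{14580} + \frac{l}{143 \cdot 158} = - \frac{48960}{14580} - \frac{4704}{143 \cdot 158} = \left(-48960\right) \frac{1}{14580} - \frac{4704}{22594} = - \frac{272}{81} - \frac{2352}{11297} = - \frac{3263296}{915057}$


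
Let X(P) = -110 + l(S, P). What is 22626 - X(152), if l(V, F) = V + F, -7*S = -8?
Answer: 158080/7 ≈ 22583.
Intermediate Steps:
S = 8/7 (S = -1/7*(-8) = 8/7 ≈ 1.1429)
l(V, F) = F + V
X(P) = -762/7 + P (X(P) = -110 + (P + 8/7) = -110 + (8/7 + P) = -762/7 + P)
22626 - X(152) = 22626 - (-762/7 + 152) = 22626 - 1*302/7 = 22626 - 302/7 = 158080/7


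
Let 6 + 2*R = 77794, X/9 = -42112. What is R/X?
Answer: -19447/189504 ≈ -0.10262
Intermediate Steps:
X = -379008 (X = 9*(-42112) = -379008)
R = 38894 (R = -3 + (½)*77794 = -3 + 38897 = 38894)
R/X = 38894/(-379008) = 38894*(-1/379008) = -19447/189504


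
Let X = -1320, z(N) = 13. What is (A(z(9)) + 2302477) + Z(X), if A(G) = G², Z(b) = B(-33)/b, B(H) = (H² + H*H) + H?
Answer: 18421155/8 ≈ 2.3026e+6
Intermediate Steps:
B(H) = H + 2*H² (B(H) = (H² + H²) + H = 2*H² + H = H + 2*H²)
Z(b) = 2145/b (Z(b) = (-33*(1 + 2*(-33)))/b = (-33*(1 - 66))/b = (-33*(-65))/b = 2145/b)
(A(z(9)) + 2302477) + Z(X) = (13² + 2302477) + 2145/(-1320) = (169 + 2302477) + 2145*(-1/1320) = 2302646 - 13/8 = 18421155/8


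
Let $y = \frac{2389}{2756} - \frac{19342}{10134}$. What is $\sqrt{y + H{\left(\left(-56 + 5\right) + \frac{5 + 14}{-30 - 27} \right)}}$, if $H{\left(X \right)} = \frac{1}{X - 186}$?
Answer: $\frac{i \sqrt{179527185035650738}}{414284676} \approx 1.0227 i$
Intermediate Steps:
$H{\left(X \right)} = \frac{1}{-186 + X}$
$y = - \frac{14548213}{13964652}$ ($y = 2389 \cdot \frac{1}{2756} - \frac{9671}{5067} = \frac{2389}{2756} - \frac{9671}{5067} = - \frac{14548213}{13964652} \approx -1.0418$)
$\sqrt{y + H{\left(\left(-56 + 5\right) + \frac{5 + 14}{-30 - 27} \right)}} = \sqrt{- \frac{14548213}{13964652} + \frac{1}{-186 + \left(\left(-56 + 5\right) + \frac{5 + 14}{-30 - 27}\right)}} = \sqrt{- \frac{14548213}{13964652} + \frac{1}{-186 - \left(51 - \frac{19}{-57}\right)}} = \sqrt{- \frac{14548213}{13964652} + \frac{1}{-186 + \left(-51 + 19 \left(- \frac{1}{57}\right)\right)}} = \sqrt{- \frac{14548213}{13964652} + \frac{1}{-186 - \frac{154}{3}}} = \sqrt{- \frac{14548213}{13964652} + \frac{1}{- \frac{712}{3}}} = \sqrt{- \frac{14548213}{13964652} - \frac{3}{712}} = \sqrt{- \frac{2600055403}{2485708056}} = \frac{i \sqrt{179527185035650738}}{414284676}$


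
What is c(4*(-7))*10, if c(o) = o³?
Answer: -219520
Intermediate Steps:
c(4*(-7))*10 = (4*(-7))³*10 = (-28)³*10 = -21952*10 = -219520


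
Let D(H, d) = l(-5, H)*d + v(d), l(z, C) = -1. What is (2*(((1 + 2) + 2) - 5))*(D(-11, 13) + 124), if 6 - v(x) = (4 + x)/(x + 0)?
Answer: 0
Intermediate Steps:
v(x) = 6 - (4 + x)/x (v(x) = 6 - (4 + x)/(x + 0) = 6 - (4 + x)/x)
D(H, d) = 5 - d - 4/d (D(H, d) = -d + (5 - 4/d) = 5 - d - 4/d)
(2*(((1 + 2) + 2) - 5))*(D(-11, 13) + 124) = (2*(((1 + 2) + 2) - 5))*((5 - 1*13 - 4/13) + 124) = (2*((3 + 2) - 5))*((5 - 13 - 4*1/13) + 124) = (2*(5 - 5))*((5 - 13 - 4/13) + 124) = (2*0)*(-108/13 + 124) = 0*(1504/13) = 0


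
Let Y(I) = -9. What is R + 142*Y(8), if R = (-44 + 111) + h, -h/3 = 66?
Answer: -1409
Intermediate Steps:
h = -198 (h = -3*66 = -198)
R = -131 (R = (-44 + 111) - 198 = 67 - 198 = -131)
R + 142*Y(8) = -131 + 142*(-9) = -131 - 1278 = -1409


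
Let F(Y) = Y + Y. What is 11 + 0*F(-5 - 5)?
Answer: 11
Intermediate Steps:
F(Y) = 2*Y
11 + 0*F(-5 - 5) = 11 + 0*(2*(-5 - 5)) = 11 + 0*(2*(-10)) = 11 + 0*(-20) = 11 + 0 = 11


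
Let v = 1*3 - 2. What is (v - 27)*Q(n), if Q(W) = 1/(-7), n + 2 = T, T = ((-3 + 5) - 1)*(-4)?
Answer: 26/7 ≈ 3.7143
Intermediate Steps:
T = -4 (T = (2 - 1)*(-4) = 1*(-4) = -4)
n = -6 (n = -2 - 4 = -6)
v = 1 (v = 3 - 2 = 1)
Q(W) = -⅐
(v - 27)*Q(n) = (1 - 27)*(-⅐) = -26*(-⅐) = 26/7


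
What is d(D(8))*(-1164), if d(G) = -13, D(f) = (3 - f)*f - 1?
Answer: 15132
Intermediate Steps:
D(f) = -1 + f*(3 - f) (D(f) = f*(3 - f) - 1 = -1 + f*(3 - f))
d(D(8))*(-1164) = -13*(-1164) = 15132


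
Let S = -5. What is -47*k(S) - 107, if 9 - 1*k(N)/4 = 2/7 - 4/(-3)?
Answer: -31387/21 ≈ -1494.6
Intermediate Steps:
k(N) = 620/21 (k(N) = 36 - 4*(2/7 - 4/(-3)) = 36 - 4*(2*(⅐) - 4*(-⅓)) = 36 - 4*(2/7 + 4/3) = 36 - 4*34/21 = 36 - 136/21 = 620/21)
-47*k(S) - 107 = -47*620/21 - 107 = -29140/21 - 107 = -31387/21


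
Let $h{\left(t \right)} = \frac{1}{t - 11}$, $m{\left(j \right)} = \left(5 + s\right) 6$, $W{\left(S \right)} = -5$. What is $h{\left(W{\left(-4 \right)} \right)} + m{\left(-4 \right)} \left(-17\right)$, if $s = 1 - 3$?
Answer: $- \frac{4897}{16} \approx -306.06$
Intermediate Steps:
$s = -2$
$m{\left(j \right)} = 18$ ($m{\left(j \right)} = \left(5 - 2\right) 6 = 3 \cdot 6 = 18$)
$h{\left(t \right)} = \frac{1}{-11 + t}$
$h{\left(W{\left(-4 \right)} \right)} + m{\left(-4 \right)} \left(-17\right) = \frac{1}{-11 - 5} + 18 \left(-17\right) = \frac{1}{-16} - 306 = - \frac{1}{16} - 306 = - \frac{4897}{16}$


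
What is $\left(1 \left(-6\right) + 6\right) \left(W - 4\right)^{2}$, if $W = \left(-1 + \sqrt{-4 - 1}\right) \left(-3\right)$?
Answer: $0$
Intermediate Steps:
$W = 3 - 3 i \sqrt{5}$ ($W = \left(-1 + \sqrt{-5}\right) \left(-3\right) = \left(-1 + i \sqrt{5}\right) \left(-3\right) = 3 - 3 i \sqrt{5} \approx 3.0 - 6.7082 i$)
$\left(1 \left(-6\right) + 6\right) \left(W - 4\right)^{2} = \left(1 \left(-6\right) + 6\right) \left(\left(3 - 3 i \sqrt{5}\right) - 4\right)^{2} = \left(-6 + 6\right) \left(\left(3 - 3 i \sqrt{5}\right) - 4\right)^{2} = 0 \left(\left(3 - 3 i \sqrt{5}\right) - 4\right)^{2} = 0 \left(-1 - 3 i \sqrt{5}\right)^{2} = 0$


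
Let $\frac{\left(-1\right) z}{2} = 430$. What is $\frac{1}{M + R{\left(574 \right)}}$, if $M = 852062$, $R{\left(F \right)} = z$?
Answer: $\frac{1}{851202} \approx 1.1748 \cdot 10^{-6}$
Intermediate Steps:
$z = -860$ ($z = \left(-2\right) 430 = -860$)
$R{\left(F \right)} = -860$
$\frac{1}{M + R{\left(574 \right)}} = \frac{1}{852062 - 860} = \frac{1}{851202}$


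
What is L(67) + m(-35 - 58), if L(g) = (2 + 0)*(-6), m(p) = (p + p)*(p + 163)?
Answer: -13032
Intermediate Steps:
m(p) = 2*p*(163 + p) (m(p) = (2*p)*(163 + p) = 2*p*(163 + p))
L(g) = -12 (L(g) = 2*(-6) = -12)
L(67) + m(-35 - 58) = -12 + 2*(-35 - 58)*(163 + (-35 - 58)) = -12 + 2*(-93)*(163 - 93) = -12 + 2*(-93)*70 = -12 - 13020 = -13032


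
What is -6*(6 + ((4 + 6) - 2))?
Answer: -84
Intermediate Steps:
-6*(6 + ((4 + 6) - 2)) = -6*(6 + (10 - 2)) = -6*(6 + 8) = -6*14 = -84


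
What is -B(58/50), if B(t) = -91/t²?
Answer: 56875/841 ≈ 67.628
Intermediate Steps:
B(t) = -91/t²
-B(58/50) = -(-91)/(58/50)² = -(-91)/(58*(1/50))² = -(-91)/(29/25)² = -(-91)*625/841 = -1*(-56875/841) = 56875/841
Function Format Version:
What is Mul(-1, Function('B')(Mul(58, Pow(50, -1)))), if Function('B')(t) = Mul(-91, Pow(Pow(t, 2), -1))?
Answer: Rational(56875, 841) ≈ 67.628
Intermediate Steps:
Function('B')(t) = Mul(-91, Pow(t, -2))
Mul(-1, Function('B')(Mul(58, Pow(50, -1)))) = Mul(-1, Mul(-91, Pow(Mul(58, Pow(50, -1)), -2))) = Mul(-1, Mul(-91, Pow(Mul(58, Rational(1, 50)), -2))) = Mul(-1, Mul(-91, Pow(Rational(29, 25), -2))) = Mul(-1, Mul(-91, Rational(625, 841))) = Mul(-1, Rational(-56875, 841)) = Rational(56875, 841)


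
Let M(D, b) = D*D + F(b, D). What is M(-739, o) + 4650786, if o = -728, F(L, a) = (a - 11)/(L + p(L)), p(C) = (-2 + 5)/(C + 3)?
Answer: 2742943649071/527803 ≈ 5.1969e+6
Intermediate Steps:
p(C) = 3/(3 + C)
F(L, a) = (-11 + a)/(L + 3/(3 + L)) (F(L, a) = (a - 11)/(L + 3/(3 + L)) = (-11 + a)/(L + 3/(3 + L)))
M(D, b) = D² + (-11 + D)*(3 + b)/(3 + b*(3 + b)) (M(D, b) = D*D + (-11 + D)*(3 + b)/(3 + b*(3 + b)) = D² + (-11 + D)*(3 + b)/(3 + b*(3 + b)))
M(-739, o) + 4650786 = ((-739)² + (-11 - 739)/(-728 + 3/(3 - 728))) + 4650786 = (546121 - 750/(-728 + 3/(-725))) + 4650786 = (546121 - 750/(-728 + 3*(-1/725))) + 4650786 = (546121 - 750/(-728 - 3/725)) + 4650786 = (546121 - 750/(-527803/725)) + 4650786 = (546121 - 725/527803*(-750)) + 4650786 = (546121 + 543750/527803) + 4650786 = 288244845913/527803 + 4650786 = 2742943649071/527803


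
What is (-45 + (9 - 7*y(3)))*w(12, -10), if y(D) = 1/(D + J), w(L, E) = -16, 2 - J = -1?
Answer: 1784/3 ≈ 594.67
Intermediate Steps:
J = 3 (J = 2 - 1*(-1) = 2 + 1 = 3)
y(D) = 1/(3 + D) (y(D) = 1/(D + 3) = 1/(3 + D))
(-45 + (9 - 7*y(3)))*w(12, -10) = (-45 + (9 - 7/(3 + 3)))*(-16) = (-45 + (9 - 7/6))*(-16) = (-45 + 47/6)*(-16) = -223/6*(-16) = 1784/3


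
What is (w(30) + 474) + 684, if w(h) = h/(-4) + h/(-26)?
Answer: 29883/26 ≈ 1149.3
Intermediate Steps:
w(h) = -15*h/52 (w(h) = h*(-¼) + h*(-1/26) = -h/4 - h/26 = -15*h/52)
(w(30) + 474) + 684 = (-15/52*30 + 474) + 684 = (-225/26 + 474) + 684 = 12099/26 + 684 = 29883/26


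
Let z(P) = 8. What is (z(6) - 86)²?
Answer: 6084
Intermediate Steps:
(z(6) - 86)² = (8 - 86)² = (-78)² = 6084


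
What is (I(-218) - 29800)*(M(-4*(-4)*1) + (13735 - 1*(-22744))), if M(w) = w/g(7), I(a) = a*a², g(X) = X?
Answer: -2653292081808/7 ≈ -3.7904e+11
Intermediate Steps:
I(a) = a³
M(w) = w/7
(I(-218) - 29800)*(M(-4*(-4)*1) + (13735 - 1*(-22744))) = ((-218)³ - 29800)*((-4*(-4)*1)/7 + (13735 - 1*(-22744))) = (-10360232 - 29800)*((16*1)/7 + (13735 + 22744)) = -10390032*((⅐)*16 + 36479) = -10390032*(16/7 + 36479) = -10390032*255369/7 = -2653292081808/7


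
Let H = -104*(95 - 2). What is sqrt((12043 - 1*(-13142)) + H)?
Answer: sqrt(15513) ≈ 124.55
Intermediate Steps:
H = -9672 (H = -104*93 = -9672)
sqrt((12043 - 1*(-13142)) + H) = sqrt((12043 - 1*(-13142)) - 9672) = sqrt((12043 + 13142) - 9672) = sqrt(25185 - 9672) = sqrt(15513)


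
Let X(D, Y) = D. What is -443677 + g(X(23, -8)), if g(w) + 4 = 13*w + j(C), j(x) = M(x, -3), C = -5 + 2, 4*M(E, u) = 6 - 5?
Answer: -1773527/4 ≈ -4.4338e+5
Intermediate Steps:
M(E, u) = 1/4 (M(E, u) = (6 - 5)/4 = (1/4)*1 = 1/4)
C = -3
j(x) = 1/4
g(w) = -15/4 + 13*w (g(w) = -4 + (13*w + 1/4) = -4 + (1/4 + 13*w) = -15/4 + 13*w)
-443677 + g(X(23, -8)) = -443677 + (-15/4 + 13*23) = -443677 + (-15/4 + 299) = -443677 + 1181/4 = -1773527/4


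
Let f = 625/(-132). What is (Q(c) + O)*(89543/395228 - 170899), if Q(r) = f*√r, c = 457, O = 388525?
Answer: -26242524996177225/395228 + 14071662589375*√457/17390032 ≈ -6.6381e+10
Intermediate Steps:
f = -625/132 (f = 625*(-1/132) = -625/132 ≈ -4.7348)
Q(r) = -625*√r/132
(Q(c) + O)*(89543/395228 - 170899) = (-625*√457/132 + 388525)*(89543/395228 - 170899) = (388525 - 625*√457/132)*(89543*(1/395228) - 170899) = (388525 - 625*√457/132)*(89543/395228 - 170899) = (388525 - 625*√457/132)*(-67543980429/395228) = -26242524996177225/395228 + 14071662589375*√457/17390032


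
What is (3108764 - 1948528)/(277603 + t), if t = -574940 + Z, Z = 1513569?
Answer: 290059/304058 ≈ 0.95396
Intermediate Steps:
t = 938629 (t = -574940 + 1513569 = 938629)
(3108764 - 1948528)/(277603 + t) = (3108764 - 1948528)/(277603 + 938629) = 1160236/1216232 = 1160236*(1/1216232) = 290059/304058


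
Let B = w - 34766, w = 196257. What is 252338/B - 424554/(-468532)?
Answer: 93395038915/37831850606 ≈ 2.4687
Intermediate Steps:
B = 161491 (B = 196257 - 34766 = 161491)
252338/B - 424554/(-468532) = 252338/161491 - 424554/(-468532) = 252338*(1/161491) - 424554*(-1/468532) = 252338/161491 + 212277/234266 = 93395038915/37831850606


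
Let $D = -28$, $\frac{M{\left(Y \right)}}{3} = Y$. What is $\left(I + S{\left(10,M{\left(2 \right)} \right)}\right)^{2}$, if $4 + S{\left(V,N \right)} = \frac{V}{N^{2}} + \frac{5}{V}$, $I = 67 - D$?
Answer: $\frac{682276}{81} \approx 8423.2$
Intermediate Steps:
$M{\left(Y \right)} = 3 Y$
$I = 95$ ($I = 67 - -28 = 67 + 28 = 95$)
$S{\left(V,N \right)} = -4 + \frac{5}{V} + \frac{V}{N^{2}}$ ($S{\left(V,N \right)} = -4 + \left(\frac{V}{N^{2}} + \frac{5}{V}\right) = -4 + \left(\frac{5}{V} + \frac{V}{N^{2}}\right) = -4 + \frac{5}{V} + \frac{V}{N^{2}}$)
$\left(I + S{\left(10,M{\left(2 \right)} \right)}\right)^{2} = \left(95 + \left(-4 + \frac{5}{10} + \frac{10}{36}\right)\right)^{2} = \left(95 + \left(-4 + 5 \cdot \frac{1}{10} + \frac{10}{36}\right)\right)^{2} = \left(95 + \left(-4 + \frac{1}{2} + 10 \cdot \frac{1}{36}\right)\right)^{2} = \left(95 + \left(-4 + \frac{1}{2} + \frac{5}{18}\right)\right)^{2} = \left(95 - \frac{29}{9}\right)^{2} = \left(\frac{826}{9}\right)^{2} = \frac{682276}{81}$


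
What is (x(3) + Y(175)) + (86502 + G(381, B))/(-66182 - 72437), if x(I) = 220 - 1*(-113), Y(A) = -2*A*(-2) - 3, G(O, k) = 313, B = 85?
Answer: 142690755/138619 ≈ 1029.4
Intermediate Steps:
Y(A) = -3 + 4*A (Y(A) = 4*A - 3 = -3 + 4*A)
x(I) = 333 (x(I) = 220 + 113 = 333)
(x(3) + Y(175)) + (86502 + G(381, B))/(-66182 - 72437) = (333 + (-3 + 4*175)) + (86502 + 313)/(-66182 - 72437) = (333 + (-3 + 700)) + 86815/(-138619) = (333 + 697) + 86815*(-1/138619) = 1030 - 86815/138619 = 142690755/138619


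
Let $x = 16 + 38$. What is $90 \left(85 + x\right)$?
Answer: $12510$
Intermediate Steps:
$x = 54$
$90 \left(85 + x\right) = 90 \left(85 + 54\right) = 90 \cdot 139 = 12510$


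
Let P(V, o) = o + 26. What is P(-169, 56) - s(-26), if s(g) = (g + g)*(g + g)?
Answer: -2622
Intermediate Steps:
s(g) = 4*g**2 (s(g) = (2*g)*(2*g) = 4*g**2)
P(V, o) = 26 + o
P(-169, 56) - s(-26) = (26 + 56) - 4*(-26)**2 = 82 - 4*676 = 82 - 1*2704 = 82 - 2704 = -2622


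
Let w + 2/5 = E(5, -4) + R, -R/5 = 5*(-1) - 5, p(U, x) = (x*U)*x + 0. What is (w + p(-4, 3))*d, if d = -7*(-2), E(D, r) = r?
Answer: 672/5 ≈ 134.40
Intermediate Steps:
p(U, x) = U*x² (p(U, x) = (U*x)*x + 0 = U*x² + 0 = U*x²)
R = 50 (R = -5*(5*(-1) - 5) = -5*(-5 - 5) = -5*(-10) = 50)
d = 14
w = 228/5 (w = -⅖ + (-4 + 50) = -⅖ + 46 = 228/5 ≈ 45.600)
(w + p(-4, 3))*d = (228/5 - 4*3²)*14 = (228/5 - 4*9)*14 = (228/5 - 36)*14 = (48/5)*14 = 672/5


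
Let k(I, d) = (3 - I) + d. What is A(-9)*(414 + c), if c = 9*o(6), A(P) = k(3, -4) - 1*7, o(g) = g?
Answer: -5148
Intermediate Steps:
k(I, d) = 3 + d - I
A(P) = -11 (A(P) = (3 - 4 - 1*3) - 1*7 = (3 - 4 - 3) - 7 = -4 - 7 = -11)
c = 54 (c = 9*6 = 54)
A(-9)*(414 + c) = -11*(414 + 54) = -11*468 = -5148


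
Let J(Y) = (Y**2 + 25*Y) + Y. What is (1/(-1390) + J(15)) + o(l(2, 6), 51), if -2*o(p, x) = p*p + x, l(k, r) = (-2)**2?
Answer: 404142/695 ≈ 581.50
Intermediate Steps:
l(k, r) = 4
o(p, x) = -x/2 - p**2/2 (o(p, x) = -(p*p + x)/2 = -(p**2 + x)/2 = -(x + p**2)/2 = -x/2 - p**2/2)
J(Y) = Y**2 + 26*Y
(1/(-1390) + J(15)) + o(l(2, 6), 51) = (1/(-1390) + 15*(26 + 15)) + (-1/2*51 - 1/2*4**2) = (-1/1390 + 15*41) + (-51/2 - 1/2*16) = (-1/1390 + 615) + (-51/2 - 8) = 854849/1390 - 67/2 = 404142/695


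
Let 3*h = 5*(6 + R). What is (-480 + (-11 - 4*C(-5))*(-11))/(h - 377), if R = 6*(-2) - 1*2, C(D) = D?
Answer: 1737/1171 ≈ 1.4833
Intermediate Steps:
R = -14 (R = -12 - 2 = -14)
h = -40/3 (h = (5*(6 - 14))/3 = (5*(-8))/3 = (⅓)*(-40) = -40/3 ≈ -13.333)
(-480 + (-11 - 4*C(-5))*(-11))/(h - 377) = (-480 + (-11 - 4*(-5))*(-11))/(-40/3 - 377) = (-480 + (-11 + 20)*(-11))/(-1171/3) = (-480 + 9*(-11))*(-3/1171) = (-480 - 99)*(-3/1171) = -579*(-3/1171) = 1737/1171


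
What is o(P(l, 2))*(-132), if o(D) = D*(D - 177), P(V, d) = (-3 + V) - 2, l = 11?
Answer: 135432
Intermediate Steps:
P(V, d) = -5 + V
o(D) = D*(-177 + D)
o(P(l, 2))*(-132) = ((-5 + 11)*(-177 + (-5 + 11)))*(-132) = (6*(-177 + 6))*(-132) = (6*(-171))*(-132) = -1026*(-132) = 135432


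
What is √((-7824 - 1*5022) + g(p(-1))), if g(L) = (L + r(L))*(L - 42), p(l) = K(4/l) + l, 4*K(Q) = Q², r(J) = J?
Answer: 2*I*√3270 ≈ 114.37*I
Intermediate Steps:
K(Q) = Q²/4
p(l) = l + 4/l² (p(l) = (4/l)²/4 + l = (16/l²)/4 + l = 4/l² + l = l + 4/l²)
g(L) = 2*L*(-42 + L) (g(L) = (L + L)*(L - 42) = (2*L)*(-42 + L) = 2*L*(-42 + L))
√((-7824 - 1*5022) + g(p(-1))) = √((-7824 - 1*5022) + 2*(-1 + 4/(-1)²)*(-42 + (-1 + 4/(-1)²))) = √((-7824 - 5022) + 2*(-1 + 4*1)*(-42 + (-1 + 4*1))) = √(-12846 + 2*(-1 + 4)*(-42 + (-1 + 4))) = √(-12846 + 2*3*(-42 + 3)) = √(-12846 + 2*3*(-39)) = √(-12846 - 234) = √(-13080) = 2*I*√3270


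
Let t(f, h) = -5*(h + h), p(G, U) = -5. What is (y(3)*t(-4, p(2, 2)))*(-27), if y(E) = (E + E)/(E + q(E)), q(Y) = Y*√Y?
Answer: 1350 - 1350*√3 ≈ -988.27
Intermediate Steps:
q(Y) = Y^(3/2)
t(f, h) = -10*h
y(E) = 2*E/(E + E^(3/2)) (y(E) = (E + E)/(E + E^(3/2)) = (2*E)/(E + E^(3/2)) = 2*E/(E + E^(3/2)))
(y(3)*t(-4, p(2, 2)))*(-27) = ((2*3/(3 + 3^(3/2)))*(-10*(-5)))*(-27) = ((2*3/(3 + 3*√3))*50)*(-27) = ((6/(3 + 3*√3))*50)*(-27) = (300/(3 + 3*√3))*(-27) = -8100/(3 + 3*√3)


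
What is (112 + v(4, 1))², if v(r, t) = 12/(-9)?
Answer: 110224/9 ≈ 12247.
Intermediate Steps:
v(r, t) = -4/3 (v(r, t) = 12*(-⅑) = -4/3)
(112 + v(4, 1))² = (112 - 4/3)² = (332/3)² = 110224/9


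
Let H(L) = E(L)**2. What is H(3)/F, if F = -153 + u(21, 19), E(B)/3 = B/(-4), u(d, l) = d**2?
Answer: 9/512 ≈ 0.017578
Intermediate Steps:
E(B) = -3*B/4 (E(B) = 3*(B/(-4)) = 3*(B*(-1/4)) = 3*(-B/4) = -3*B/4)
H(L) = 9*L**2/16 (H(L) = (-3*L/4)**2 = 9*L**2/16)
F = 288 (F = -153 + 21**2 = -153 + 441 = 288)
H(3)/F = ((9/16)*3**2)/288 = ((9/16)*9)*(1/288) = (81/16)*(1/288) = 9/512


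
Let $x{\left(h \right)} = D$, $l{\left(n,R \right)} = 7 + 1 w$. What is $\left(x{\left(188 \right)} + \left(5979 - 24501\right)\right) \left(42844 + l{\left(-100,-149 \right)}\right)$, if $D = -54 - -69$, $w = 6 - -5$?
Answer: $-793247034$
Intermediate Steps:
$w = 11$ ($w = 6 + 5 = 11$)
$l{\left(n,R \right)} = 18$ ($l{\left(n,R \right)} = 7 + 1 \cdot 11 = 7 + 11 = 18$)
$D = 15$ ($D = -54 + 69 = 15$)
$x{\left(h \right)} = 15$
$\left(x{\left(188 \right)} + \left(5979 - 24501\right)\right) \left(42844 + l{\left(-100,-149 \right)}\right) = \left(15 + \left(5979 - 24501\right)\right) \left(42844 + 18\right) = \left(15 + \left(5979 - 24501\right)\right) 42862 = \left(15 - 18522\right) 42862 = \left(-18507\right) 42862 = -793247034$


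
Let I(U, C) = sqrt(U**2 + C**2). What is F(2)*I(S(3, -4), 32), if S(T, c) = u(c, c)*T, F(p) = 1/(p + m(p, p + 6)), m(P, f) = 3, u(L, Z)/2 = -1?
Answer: 2*sqrt(265)/5 ≈ 6.5115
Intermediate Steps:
u(L, Z) = -2 (u(L, Z) = 2*(-1) = -2)
F(p) = 1/(3 + p) (F(p) = 1/(p + 3) = 1/(3 + p))
S(T, c) = -2*T
I(U, C) = sqrt(C**2 + U**2)
F(2)*I(S(3, -4), 32) = sqrt(32**2 + (-2*3)**2)/(3 + 2) = sqrt(1024 + (-6)**2)/5 = sqrt(1024 + 36)/5 = sqrt(1060)/5 = (2*sqrt(265))/5 = 2*sqrt(265)/5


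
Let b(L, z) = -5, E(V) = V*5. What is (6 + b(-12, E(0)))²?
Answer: 1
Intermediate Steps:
E(V) = 5*V
(6 + b(-12, E(0)))² = (6 - 5)² = 1² = 1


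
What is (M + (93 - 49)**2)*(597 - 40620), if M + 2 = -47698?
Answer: 1831612572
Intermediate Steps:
M = -47700 (M = -2 - 47698 = -47700)
(M + (93 - 49)**2)*(597 - 40620) = (-47700 + (93 - 49)**2)*(597 - 40620) = (-47700 + 44**2)*(-40023) = (-47700 + 1936)*(-40023) = -45764*(-40023) = 1831612572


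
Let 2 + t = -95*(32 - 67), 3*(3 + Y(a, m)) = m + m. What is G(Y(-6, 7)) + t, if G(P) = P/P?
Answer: 3324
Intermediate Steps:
Y(a, m) = -3 + 2*m/3 (Y(a, m) = -3 + (m + m)/3 = -3 + (2*m)/3 = -3 + 2*m/3)
G(P) = 1
t = 3323 (t = -2 - 95*(32 - 67) = -2 - 95*(-35) = -2 + 3325 = 3323)
G(Y(-6, 7)) + t = 1 + 3323 = 3324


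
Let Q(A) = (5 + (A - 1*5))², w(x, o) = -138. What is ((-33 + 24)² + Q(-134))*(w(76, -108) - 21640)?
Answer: -392809786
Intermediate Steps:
Q(A) = A² (Q(A) = (5 + (A - 5))² = (5 + (-5 + A))² = A²)
((-33 + 24)² + Q(-134))*(w(76, -108) - 21640) = ((-33 + 24)² + (-134)²)*(-138 - 21640) = ((-9)² + 17956)*(-21778) = (81 + 17956)*(-21778) = 18037*(-21778) = -392809786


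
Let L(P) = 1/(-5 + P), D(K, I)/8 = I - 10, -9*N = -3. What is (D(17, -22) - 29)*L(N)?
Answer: 855/14 ≈ 61.071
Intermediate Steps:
N = ⅓ (N = -⅑*(-3) = ⅓ ≈ 0.33333)
D(K, I) = -80 + 8*I (D(K, I) = 8*(I - 10) = 8*(-10 + I) = -80 + 8*I)
(D(17, -22) - 29)*L(N) = ((-80 + 8*(-22)) - 29)/(-5 + ⅓) = ((-80 - 176) - 29)/(-14/3) = (-256 - 29)*(-3/14) = -285*(-3/14) = 855/14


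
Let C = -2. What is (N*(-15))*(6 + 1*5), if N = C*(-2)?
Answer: -660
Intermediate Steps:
N = 4 (N = -2*(-2) = 4)
(N*(-15))*(6 + 1*5) = (4*(-15))*(6 + 1*5) = -60*(6 + 5) = -60*11 = -660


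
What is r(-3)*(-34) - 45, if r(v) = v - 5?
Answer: 227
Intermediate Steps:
r(v) = -5 + v
r(-3)*(-34) - 45 = (-5 - 3)*(-34) - 45 = -8*(-34) - 45 = 272 - 45 = 227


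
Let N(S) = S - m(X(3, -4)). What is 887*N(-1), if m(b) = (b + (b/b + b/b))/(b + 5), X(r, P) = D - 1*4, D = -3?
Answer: -6209/2 ≈ -3104.5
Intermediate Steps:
X(r, P) = -7 (X(r, P) = -3 - 1*4 = -3 - 4 = -7)
m(b) = (2 + b)/(5 + b) (m(b) = (b + (1 + 1))/(5 + b) = (b + 2)/(5 + b) = (2 + b)/(5 + b))
N(S) = -5/2 + S (N(S) = S - (2 - 7)/(5 - 7) = S - (-5)/(-2) = S - (-1)*(-5)/2 = S - 1*5/2 = S - 5/2 = -5/2 + S)
887*N(-1) = 887*(-5/2 - 1) = 887*(-7/2) = -6209/2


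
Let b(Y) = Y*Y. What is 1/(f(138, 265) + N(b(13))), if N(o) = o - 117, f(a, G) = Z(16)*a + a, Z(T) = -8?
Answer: -1/914 ≈ -0.0010941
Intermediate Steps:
b(Y) = Y**2
f(a, G) = -7*a (f(a, G) = -8*a + a = -7*a)
N(o) = -117 + o
1/(f(138, 265) + N(b(13))) = 1/(-7*138 + (-117 + 13**2)) = 1/(-966 + (-117 + 169)) = 1/(-966 + 52) = 1/(-914) = -1/914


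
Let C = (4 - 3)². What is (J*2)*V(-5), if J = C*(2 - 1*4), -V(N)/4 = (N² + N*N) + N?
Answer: 720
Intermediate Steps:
V(N) = -8*N² - 4*N (V(N) = -4*((N² + N*N) + N) = -4*((N² + N²) + N) = -4*(2*N² + N) = -4*(N + 2*N²) = -8*N² - 4*N)
C = 1 (C = 1² = 1)
J = -2 (J = 1*(2 - 1*4) = 1*(2 - 4) = 1*(-2) = -2)
(J*2)*V(-5) = (-2*2)*(-4*(-5)*(1 + 2*(-5))) = -(-16)*(-5)*(1 - 10) = -(-16)*(-5)*(-9) = -4*(-180) = 720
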